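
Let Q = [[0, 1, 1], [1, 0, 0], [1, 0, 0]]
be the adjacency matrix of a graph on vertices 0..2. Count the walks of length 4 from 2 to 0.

The number of length-4 walks from vertex 2 to vertex 0 is entry (2,0) of Q⁴, where Q is the adjacency matrix.
Q² = [[2, 0, 0], [0, 1, 1], [0, 1, 1]]
Q³ = [[0, 2, 2], [2, 0, 0], [2, 0, 0]]
Q⁴ = [[4, 0, 0], [0, 2, 2], [0, 2, 2]]

0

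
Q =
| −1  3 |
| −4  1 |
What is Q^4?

Q^2 = [[−11, 0], [0, −11]]
Q^3 = [[11, −33], [44, −11]]
Q^4 = [[121, 0], [0, 121]]

[[121, 0], [0, 121]]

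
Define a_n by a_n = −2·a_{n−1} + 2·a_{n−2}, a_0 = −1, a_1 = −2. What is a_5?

With companion matrix T = [[−2, 2], [1, 0]], [a_n, a_{n−1}]ᵀ = T·[a_{n−1}, a_{n−2}]ᵀ, so [a_5, a_4]ᵀ = T^4·[a_1, a_0]ᵀ.
T^4 = [[44, −32], [−16, 12]], giving [a_5, a_4]ᵀ = [[−56], [20]].

−56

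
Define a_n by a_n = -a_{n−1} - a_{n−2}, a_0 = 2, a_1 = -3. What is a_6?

2

With companion matrix C = [[-1, -1], [1, 0]], [a_n, a_{n−1}]ᵀ = C·[a_{n−1}, a_{n−2}]ᵀ, so [a_6, a_5]ᵀ = C^5·[a_1, a_0]ᵀ.
C^5 = [[0, 1], [-1, -1]], giving [a_6, a_5]ᵀ = [[2], [1]].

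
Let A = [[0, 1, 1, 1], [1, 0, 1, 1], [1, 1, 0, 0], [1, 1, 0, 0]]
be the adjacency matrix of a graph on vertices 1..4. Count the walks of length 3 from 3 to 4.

2

The number of length-3 walks from vertex 3 to vertex 4 is entry (3,4) of A³, where A is the adjacency matrix.
A² = [[3, 2, 1, 1], [2, 3, 1, 1], [1, 1, 2, 2], [1, 1, 2, 2]]
A³ = [[4, 5, 5, 5], [5, 4, 5, 5], [5, 5, 2, 2], [5, 5, 2, 2]]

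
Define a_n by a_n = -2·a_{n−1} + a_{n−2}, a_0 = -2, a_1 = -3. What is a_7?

-367

With companion matrix Q = [[-2, 1], [1, 0]], [a_n, a_{n−1}]ᵀ = Q·[a_{n−1}, a_{n−2}]ᵀ, so [a_7, a_6]ᵀ = Q⁶·[a_1, a_0]ᵀ.
Q⁶ = [[169, -70], [-70, 29]], giving [a_7, a_6]ᵀ = [[-367], [152]].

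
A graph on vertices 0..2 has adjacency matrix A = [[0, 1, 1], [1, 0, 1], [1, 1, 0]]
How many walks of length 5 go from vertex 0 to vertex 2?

The number of length-5 walks from vertex 0 to vertex 2 is entry (0,2) of A⁵, where A is the adjacency matrix.
A² = [[2, 1, 1], [1, 2, 1], [1, 1, 2]]
A³ = [[2, 3, 3], [3, 2, 3], [3, 3, 2]]
A⁴ = [[6, 5, 5], [5, 6, 5], [5, 5, 6]]
A⁵ = [[10, 11, 11], [11, 10, 11], [11, 11, 10]]

11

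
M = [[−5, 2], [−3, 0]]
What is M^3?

tr M = −5 and det M = 6, so the characteristic polynomial is λ² − (−5)λ + (6) with roots −2 and −3.
Eigenvectors give P = [[−2, 1], [−3, 1]] with P⁻¹ = [[1, −1], [3, −2]], and M = P·diag(−2, −3)·P⁻¹.
Then M^3 = P·diag(−8, −27)·P⁻¹ = [[16, −27], [24, −27]] · [[1, −1], [3, −2]] = [[−65, 38], [−57, 30]].

[[−65, 38], [−57, 30]]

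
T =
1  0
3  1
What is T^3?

[[1, 0], [9, 1]]

T = I + N where N = [[0, 0], [3, 0]] is strictly lower-triangular, so N^2 = 0.
(I + N)^3 = I + 3·N = [[1, 0], [9, 1]].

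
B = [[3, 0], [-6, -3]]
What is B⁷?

tr B = 0 and det B = -9, so the characteristic polynomial is λ² − (0)λ + (-9) with roots -3 and 3.
Eigenvectors give P = [[0, -1], [1, 1]] with P⁻¹ = [[1, 1], [-1, 0]], and B = P·diag(-3, 3)·P⁻¹.
Then B⁷ = P·diag(-2187, 2187)·P⁻¹ = [[0, -2187], [-2187, 2187]] · [[1, 1], [-1, 0]] = [[2187, 0], [-4374, -2187]].

[[2187, 0], [-4374, -2187]]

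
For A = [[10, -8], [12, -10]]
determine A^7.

tr A = 0 and det A = -4, so the characteristic polynomial is λ² − (0)λ + (-4) with roots -2 and 2.
Eigenvectors give P = [[-2, 1], [-3, 1]] with P⁻¹ = [[1, -1], [3, -2]], and A = P·diag(-2, 2)·P⁻¹.
Then A^7 = P·diag(-128, 128)·P⁻¹ = [[256, 128], [384, 128]] · [[1, -1], [3, -2]] = [[640, -512], [768, -640]].

[[640, -512], [768, -640]]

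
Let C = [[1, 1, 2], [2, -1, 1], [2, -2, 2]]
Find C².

[[7, -4, 7], [2, 1, 5], [2, 0, 6]]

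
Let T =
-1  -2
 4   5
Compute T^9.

[[-19681, -19682], [39364, 39365]]

tr T = 4 and det T = 3, so the characteristic polynomial is λ² − (4)λ + (3) with roots 1 and 3.
Eigenvectors give P = [[-1, 1], [1, -2]] with P⁻¹ = [[-2, -1], [-1, -1]], and T = P·diag(1, 3)·P⁻¹.
Then T^9 = P·diag(1, 19683)·P⁻¹ = [[-1, 19683], [1, -39366]] · [[-2, -1], [-1, -1]] = [[-19681, -19682], [39364, 39365]].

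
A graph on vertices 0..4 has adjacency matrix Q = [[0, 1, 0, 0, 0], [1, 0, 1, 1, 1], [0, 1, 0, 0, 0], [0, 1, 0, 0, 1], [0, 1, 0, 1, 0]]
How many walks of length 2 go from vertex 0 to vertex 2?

1

The number of length-2 walks from vertex 0 to vertex 2 is entry (0,2) of Q², where Q is the adjacency matrix.
Q² = [[1, 0, 1, 1, 1], [0, 4, 0, 1, 1], [1, 0, 1, 1, 1], [1, 1, 1, 2, 1], [1, 1, 1, 1, 2]]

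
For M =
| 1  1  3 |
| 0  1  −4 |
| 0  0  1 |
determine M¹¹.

[[1, 11, −187], [0, 1, −44], [0, 0, 1]]

M = I + N where N = [[0, 1, 3], [0, 0, −4], [0, 0, 0]] is strictly upper-triangular, so N³ = 0.
(I + N)¹¹ = I + 11·N + 55·N² = [[1, 11, −187], [0, 1, −44], [0, 0, 1]].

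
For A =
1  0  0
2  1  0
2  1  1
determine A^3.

[[1, 0, 0], [6, 1, 0], [12, 3, 1]]

A = I + N where N = [[0, 0, 0], [2, 0, 0], [2, 1, 0]] is strictly lower-triangular, so N^3 = 0.
(I + N)^3 = I + 3·N + 3·N^2 = [[1, 0, 0], [6, 1, 0], [12, 3, 1]].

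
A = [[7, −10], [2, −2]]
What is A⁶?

[[3389, −6650], [1330, −2596]]

tr A = 5 and det A = 6, so the characteristic polynomial is λ² − (5)λ + (6) with roots 3 and 2.
Eigenvectors give P = [[−5, −2], [−2, −1]] with P⁻¹ = [[−1, 2], [2, −5]], and A = P·diag(3, 2)·P⁻¹.
Then A⁶ = P·diag(729, 64)·P⁻¹ = [[−3645, −128], [−1458, −64]] · [[−1, 2], [2, −5]] = [[3389, −6650], [1330, −2596]].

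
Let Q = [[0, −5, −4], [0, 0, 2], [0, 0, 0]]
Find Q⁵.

[[0, 0, 0], [0, 0, 0], [0, 0, 0]]

Q is strictly triangular, hence nilpotent: Q³ = 0, so Q⁵ = 0.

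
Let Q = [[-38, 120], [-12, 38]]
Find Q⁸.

tr Q = 0 and det Q = -4, so the characteristic polynomial is λ² − (0)λ + (-4) with roots 2 and -2.
Eigenvectors give P = [[3, 10], [1, 3]] with P⁻¹ = [[-3, 10], [1, -3]], and Q = P·diag(2, -2)·P⁻¹.
Then Q⁸ = P·diag(256, 256)·P⁻¹ = [[768, 2560], [256, 768]] · [[-3, 10], [1, -3]] = [[256, 0], [0, 256]].

[[256, 0], [0, 256]]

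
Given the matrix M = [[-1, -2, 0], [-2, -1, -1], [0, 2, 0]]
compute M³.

[[-13, -10, -4], [-10, -9, -3], [8, 6, 2]]

M² = [[5, 4, 2], [4, 3, 1], [-4, -2, -2]]
M³ = [[-13, -10, -4], [-10, -9, -3], [8, 6, 2]]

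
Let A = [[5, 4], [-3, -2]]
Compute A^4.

[[61, 60], [-45, -44]]

tr A = 3 and det A = 2, so the characteristic polynomial is λ² − (3)λ + (2) with roots 1 and 2.
Eigenvectors give P = [[1, -4], [-1, 3]] with P⁻¹ = [[-3, -4], [-1, -1]], and A = P·diag(1, 2)·P⁻¹.
Then A^4 = P·diag(1, 16)·P⁻¹ = [[1, -64], [-1, 48]] · [[-3, -4], [-1, -1]] = [[61, 60], [-45, -44]].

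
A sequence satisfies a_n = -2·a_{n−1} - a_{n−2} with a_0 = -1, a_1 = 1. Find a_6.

With companion matrix A = [[-2, -1], [1, 0]], [a_n, a_{n−1}]ᵀ = A·[a_{n−1}, a_{n−2}]ᵀ, so [a_6, a_5]ᵀ = A^5·[a_1, a_0]ᵀ.
A^5 = [[-6, -5], [5, 4]], giving [a_6, a_5]ᵀ = [[-1], [1]].

-1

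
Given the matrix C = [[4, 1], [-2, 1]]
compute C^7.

tr C = 5 and det C = 6, so the characteristic polynomial is λ² − (5)λ + (6) with roots 3 and 2.
Eigenvectors give P = [[-1, -1], [1, 2]] with P⁻¹ = [[-2, -1], [1, 1]], and C = P·diag(3, 2)·P⁻¹.
Then C^7 = P·diag(2187, 128)·P⁻¹ = [[-2187, -128], [2187, 256]] · [[-2, -1], [1, 1]] = [[4246, 2059], [-4118, -1931]].

[[4246, 2059], [-4118, -1931]]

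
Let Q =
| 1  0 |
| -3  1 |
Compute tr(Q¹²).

Q = I + N where N = [[0, 0], [-3, 0]] is strictly lower-triangular, so N² = 0.
(I + N)¹² = I + 12·N = [[1, 0], [-36, 1]].

2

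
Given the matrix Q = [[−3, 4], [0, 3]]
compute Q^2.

[[9, 0], [0, 9]]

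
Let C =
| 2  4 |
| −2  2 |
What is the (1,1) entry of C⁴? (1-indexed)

−112

C² = [[−4, 16], [−8, −4]]
C³ = [[−40, 16], [−8, −40]]
C⁴ = [[−112, −128], [64, −112]]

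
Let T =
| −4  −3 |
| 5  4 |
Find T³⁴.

[[1, 0], [0, 1]]

T² = I (check: tr T = 0 and det T = −1), so T³⁴ = I since 34 is even.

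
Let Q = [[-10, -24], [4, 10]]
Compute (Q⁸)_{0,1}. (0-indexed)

tr Q = 0 and det Q = -4, so the characteristic polynomial is λ² − (0)λ + (-4) with roots -2 and 2.
Eigenvectors give P = [[-3, -2], [1, 1]] with P⁻¹ = [[-1, -2], [1, 3]], and Q = P·diag(-2, 2)·P⁻¹.
Then Q⁸ = P·diag(256, 256)·P⁻¹ = [[-768, -512], [256, 256]] · [[-1, -2], [1, 3]] = [[256, 0], [0, 256]].

0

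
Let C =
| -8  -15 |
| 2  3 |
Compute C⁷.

tr C = -5 and det C = 6, so the characteristic polynomial is λ² − (-5)λ + (6) with roots -2 and -3.
Eigenvectors give P = [[5, -3], [-2, 1]] with P⁻¹ = [[-1, -3], [-2, -5]], and C = P·diag(-2, -3)·P⁻¹.
Then C⁷ = P·diag(-128, -2187)·P⁻¹ = [[-640, 6561], [256, -2187]] · [[-1, -3], [-2, -5]] = [[-12482, -30885], [4118, 10167]].

[[-12482, -30885], [4118, 10167]]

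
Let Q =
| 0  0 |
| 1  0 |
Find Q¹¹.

Q is strictly triangular, hence nilpotent: Q² = 0, so Q¹¹ = 0.

[[0, 0], [0, 0]]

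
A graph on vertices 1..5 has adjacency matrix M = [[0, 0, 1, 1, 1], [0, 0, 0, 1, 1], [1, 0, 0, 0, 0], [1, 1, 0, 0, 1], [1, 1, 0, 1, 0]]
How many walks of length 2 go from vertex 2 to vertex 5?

The number of length-2 walks from vertex 2 to vertex 5 is entry (2,5) of M^2, where M is the adjacency matrix.
M^2 = [[3, 2, 0, 1, 1], [2, 2, 0, 1, 1], [0, 0, 1, 1, 1], [1, 1, 1, 3, 2], [1, 1, 1, 2, 3]]

1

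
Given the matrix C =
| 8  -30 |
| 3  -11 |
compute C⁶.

[[-566, 1890], [-189, 631]]

tr C = -3 and det C = 2, so the characteristic polynomial is λ² − (-3)λ + (2) with roots -1 and -2.
Eigenvectors give P = [[-10, 3], [-3, 1]] with P⁻¹ = [[-1, 3], [-3, 10]], and C = P·diag(-1, -2)·P⁻¹.
Then C⁶ = P·diag(1, 64)·P⁻¹ = [[-10, 192], [-3, 64]] · [[-1, 3], [-3, 10]] = [[-566, 1890], [-189, 631]].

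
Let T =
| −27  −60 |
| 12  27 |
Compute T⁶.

tr T = 0 and det T = −9, so the characteristic polynomial is λ² − (0)λ + (−9) with roots 3 and −3.
Eigenvectors give P = [[−2, 5], [1, −2]] with P⁻¹ = [[2, 5], [1, 2]], and T = P·diag(3, −3)·P⁻¹.
Then T⁶ = P·diag(729, 729)·P⁻¹ = [[−1458, 3645], [729, −1458]] · [[2, 5], [1, 2]] = [[729, 0], [0, 729]].

[[729, 0], [0, 729]]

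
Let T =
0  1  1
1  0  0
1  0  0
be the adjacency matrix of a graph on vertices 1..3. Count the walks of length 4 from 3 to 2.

The number of length-4 walks from vertex 3 to vertex 2 is entry (3,2) of T⁴, where T is the adjacency matrix.
T² = [[2, 0, 0], [0, 1, 1], [0, 1, 1]]
T³ = [[0, 2, 2], [2, 0, 0], [2, 0, 0]]
T⁴ = [[4, 0, 0], [0, 2, 2], [0, 2, 2]]

2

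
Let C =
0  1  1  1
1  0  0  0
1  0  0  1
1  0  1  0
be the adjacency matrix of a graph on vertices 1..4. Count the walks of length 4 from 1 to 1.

The number of length-4 walks from vertex 1 to vertex 1 is entry (1,1) of C⁴, where C is the adjacency matrix.
C² = [[3, 0, 1, 1], [0, 1, 1, 1], [1, 1, 2, 1], [1, 1, 1, 2]]
C³ = [[2, 3, 4, 4], [3, 0, 1, 1], [4, 1, 2, 3], [4, 1, 3, 2]]
C⁴ = [[11, 2, 6, 6], [2, 3, 4, 4], [6, 4, 7, 6], [6, 4, 6, 7]]

11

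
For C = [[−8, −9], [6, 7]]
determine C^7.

tr C = −1 and det C = −2, so the characteristic polynomial is λ² − (−1)λ + (−2) with roots −2 and 1.
Eigenvectors give P = [[3, −1], [−2, 1]] with P⁻¹ = [[1, 1], [2, 3]], and C = P·diag(−2, 1)·P⁻¹.
Then C^7 = P·diag(−128, 1)·P⁻¹ = [[−384, −1], [256, 1]] · [[1, 1], [2, 3]] = [[−386, −387], [258, 259]].

[[−386, −387], [258, 259]]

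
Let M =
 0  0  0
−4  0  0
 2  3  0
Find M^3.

[[0, 0, 0], [0, 0, 0], [0, 0, 0]]

M is strictly triangular, hence nilpotent: M^3 = 0, so M^3 = 0.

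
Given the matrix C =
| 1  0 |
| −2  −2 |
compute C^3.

C^2 = [[1, 0], [2, 4]]
C^3 = [[1, 0], [−6, −8]]

[[1, 0], [−6, −8]]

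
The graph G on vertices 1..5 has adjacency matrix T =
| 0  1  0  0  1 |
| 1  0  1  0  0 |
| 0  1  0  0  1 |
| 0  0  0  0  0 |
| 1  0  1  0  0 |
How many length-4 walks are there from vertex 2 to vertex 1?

0

The number of length-4 walks from vertex 2 to vertex 1 is entry (2,1) of T⁴, where T is the adjacency matrix.
T² = [[2, 0, 2, 0, 0], [0, 2, 0, 0, 2], [2, 0, 2, 0, 0], [0, 0, 0, 0, 0], [0, 2, 0, 0, 2]]
T³ = [[0, 4, 0, 0, 4], [4, 0, 4, 0, 0], [0, 4, 0, 0, 4], [0, 0, 0, 0, 0], [4, 0, 4, 0, 0]]
T⁴ = [[8, 0, 8, 0, 0], [0, 8, 0, 0, 8], [8, 0, 8, 0, 0], [0, 0, 0, 0, 0], [0, 8, 0, 0, 8]]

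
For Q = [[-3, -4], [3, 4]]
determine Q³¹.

[[-3, -4], [3, 4]]

Q² = Q (a projection; rank 1, trace 1), so Q³¹ = Q.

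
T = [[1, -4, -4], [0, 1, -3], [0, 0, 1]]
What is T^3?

[[1, -12, 24], [0, 1, -9], [0, 0, 1]]

T = I + N where N = [[0, -4, -4], [0, 0, -3], [0, 0, 0]] is strictly upper-triangular, so N^3 = 0.
(I + N)^3 = I + 3·N + 3·N^2 = [[1, -12, 24], [0, 1, -9], [0, 0, 1]].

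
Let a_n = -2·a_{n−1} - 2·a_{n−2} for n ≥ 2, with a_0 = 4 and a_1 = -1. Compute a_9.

With companion matrix M = [[-2, -2], [1, 0]], [a_n, a_{n−1}]ᵀ = M·[a_{n−1}, a_{n−2}]ᵀ, so [a_9, a_8]ᵀ = M^8·[a_1, a_0]ᵀ.
M^8 = [[16, 0], [0, 16]], giving [a_9, a_8]ᵀ = [[-16], [64]].

-16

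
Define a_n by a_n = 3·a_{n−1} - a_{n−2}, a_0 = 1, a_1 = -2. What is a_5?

With companion matrix C = [[3, -1], [1, 0]], [a_n, a_{n−1}]ᵀ = C·[a_{n−1}, a_{n−2}]ᵀ, so [a_5, a_4]ᵀ = C⁴·[a_1, a_0]ᵀ.
C⁴ = [[55, -21], [21, -8]], giving [a_5, a_4]ᵀ = [[-131], [-50]].

-131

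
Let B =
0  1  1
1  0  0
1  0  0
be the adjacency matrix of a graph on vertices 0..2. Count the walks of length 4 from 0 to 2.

0

The number of length-4 walks from vertex 0 to vertex 2 is entry (0,2) of B⁴, where B is the adjacency matrix.
B² = [[2, 0, 0], [0, 1, 1], [0, 1, 1]]
B³ = [[0, 2, 2], [2, 0, 0], [2, 0, 0]]
B⁴ = [[4, 0, 0], [0, 2, 2], [0, 2, 2]]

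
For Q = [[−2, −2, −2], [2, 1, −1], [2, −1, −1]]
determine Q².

[[−4, 4, 8], [−4, −2, −4], [−8, −4, −2]]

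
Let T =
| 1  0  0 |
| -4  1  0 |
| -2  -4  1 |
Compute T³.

T = I + N where N = [[0, 0, 0], [-4, 0, 0], [-2, -4, 0]] is strictly lower-triangular, so N³ = 0.
(I + N)³ = I + 3·N + 3·N² = [[1, 0, 0], [-12, 1, 0], [42, -12, 1]].

[[1, 0, 0], [-12, 1, 0], [42, -12, 1]]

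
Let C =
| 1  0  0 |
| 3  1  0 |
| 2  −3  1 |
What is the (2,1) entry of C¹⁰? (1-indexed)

30

C = I + N where N = [[0, 0, 0], [3, 0, 0], [2, −3, 0]] is strictly lower-triangular, so N³ = 0.
(I + N)¹⁰ = I + 10·N + 45·N² = [[1, 0, 0], [30, 1, 0], [−385, −30, 1]].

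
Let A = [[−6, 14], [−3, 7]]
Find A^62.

A² = A (a projection; rank 1, trace 1), so A^62 = A.

[[−6, 14], [−3, 7]]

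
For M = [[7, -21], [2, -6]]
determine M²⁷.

[[7, -21], [2, -6]]

M² = M (a projection; rank 1, trace 1), so M²⁷ = M.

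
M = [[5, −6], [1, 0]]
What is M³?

tr M = 5 and det M = 6, so the characteristic polynomial is λ² − (5)λ + (6) with roots 3 and 2.
Eigenvectors give P = [[−3, 2], [−1, 1]] with P⁻¹ = [[−1, 2], [−1, 3]], and M = P·diag(3, 2)·P⁻¹.
Then M³ = P·diag(27, 8)·P⁻¹ = [[−81, 16], [−27, 8]] · [[−1, 2], [−1, 3]] = [[65, −114], [19, −30]].

[[65, −114], [19, −30]]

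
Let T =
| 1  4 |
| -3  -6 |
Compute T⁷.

[[6049, 8236], [-6177, -8364]]

tr T = -5 and det T = 6, so the characteristic polynomial is λ² − (-5)λ + (6) with roots -3 and -2.
Eigenvectors give P = [[-1, 4], [1, -3]] with P⁻¹ = [[3, 4], [1, 1]], and T = P·diag(-3, -2)·P⁻¹.
Then T⁷ = P·diag(-2187, -128)·P⁻¹ = [[2187, -512], [-2187, 384]] · [[3, 4], [1, 1]] = [[6049, 8236], [-6177, -8364]].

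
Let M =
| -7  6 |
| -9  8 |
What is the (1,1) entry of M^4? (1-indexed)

tr M = 1 and det M = -2, so the characteristic polynomial is λ² − (1)λ + (-2) with roots 2 and -1.
Eigenvectors give P = [[-2, 1], [-3, 1]] with P⁻¹ = [[1, -1], [3, -2]], and M = P·diag(2, -1)·P⁻¹.
Then M^4 = P·diag(16, 1)·P⁻¹ = [[-32, 1], [-48, 1]] · [[1, -1], [3, -2]] = [[-29, 30], [-45, 46]].

-29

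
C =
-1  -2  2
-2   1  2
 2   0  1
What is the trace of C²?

19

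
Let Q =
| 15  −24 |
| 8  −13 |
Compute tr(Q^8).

6562

tr Q = 2 and det Q = −3, so the characteristic polynomial is λ² − (2)λ + (−3) with roots −1 and 3.
Eigenvectors give P = [[−3, 2], [−2, 1]] with P⁻¹ = [[1, −2], [2, −3]], and Q = P·diag(−1, 3)·P⁻¹.
Then Q^8 = P·diag(1, 6561)·P⁻¹ = [[−3, 13122], [−2, 6561]] · [[1, −2], [2, −3]] = [[26241, −39360], [13120, −19679]].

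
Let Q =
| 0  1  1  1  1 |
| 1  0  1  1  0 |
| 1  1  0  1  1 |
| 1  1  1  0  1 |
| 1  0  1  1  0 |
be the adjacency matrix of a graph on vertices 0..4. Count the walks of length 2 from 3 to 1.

2

The number of length-2 walks from vertex 3 to vertex 1 is entry (3,1) of Q², where Q is the adjacency matrix.
Q² = [[4, 2, 3, 3, 2], [2, 3, 2, 2, 3], [3, 2, 4, 3, 2], [3, 2, 3, 4, 2], [2, 3, 2, 2, 3]]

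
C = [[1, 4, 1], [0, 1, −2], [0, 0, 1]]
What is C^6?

[[1, 24, −114], [0, 1, −12], [0, 0, 1]]

C = I + N where N = [[0, 4, 1], [0, 0, −2], [0, 0, 0]] is strictly upper-triangular, so N^3 = 0.
(I + N)^6 = I + 6·N + 15·N^2 = [[1, 24, −114], [0, 1, −12], [0, 0, 1]].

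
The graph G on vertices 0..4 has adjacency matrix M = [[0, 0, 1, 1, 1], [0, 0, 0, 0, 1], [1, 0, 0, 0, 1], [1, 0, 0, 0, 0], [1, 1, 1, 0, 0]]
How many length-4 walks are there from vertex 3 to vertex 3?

3

The number of length-4 walks from vertex 3 to vertex 3 is entry (3,3) of M⁴, where M is the adjacency matrix.
M² = [[3, 1, 1, 0, 1], [1, 1, 1, 0, 0], [1, 1, 2, 1, 1], [0, 0, 1, 1, 1], [1, 0, 1, 1, 3]]
M³ = [[2, 1, 4, 3, 5], [1, 0, 1, 1, 3], [4, 1, 2, 1, 4], [3, 1, 1, 0, 1], [5, 3, 4, 1, 2]]
M⁴ = [[12, 5, 7, 2, 7], [5, 3, 4, 1, 2], [7, 4, 8, 4, 7], [2, 1, 4, 3, 5], [7, 2, 7, 5, 12]]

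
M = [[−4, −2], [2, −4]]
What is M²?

[[12, 16], [−16, 12]]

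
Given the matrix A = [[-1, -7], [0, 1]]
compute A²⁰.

A² = I (check: tr A = 0 and det A = -1), so A²⁰ = I since 20 is even.

[[1, 0], [0, 1]]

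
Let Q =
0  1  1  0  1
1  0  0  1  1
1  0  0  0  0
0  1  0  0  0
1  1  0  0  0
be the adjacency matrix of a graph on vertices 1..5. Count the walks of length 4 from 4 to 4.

3

The number of length-4 walks from vertex 4 to vertex 4 is entry (4,4) of Q⁴, where Q is the adjacency matrix.
Q² = [[3, 1, 0, 1, 1], [1, 3, 1, 0, 1], [0, 1, 1, 0, 1], [1, 0, 0, 1, 1], [1, 1, 1, 1, 2]]
Q³ = [[2, 5, 3, 1, 4], [5, 2, 1, 3, 4], [3, 1, 0, 1, 1], [1, 3, 1, 0, 1], [4, 4, 1, 1, 2]]
Q⁴ = [[12, 7, 2, 5, 7], [7, 12, 5, 2, 7], [2, 5, 3, 1, 4], [5, 2, 1, 3, 4], [7, 7, 4, 4, 8]]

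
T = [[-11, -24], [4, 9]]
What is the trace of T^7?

-2186

tr T = -2 and det T = -3, so the characteristic polynomial is λ² − (-2)λ + (-3) with roots -3 and 1.
Eigenvectors give P = [[-3, 2], [1, -1]] with P⁻¹ = [[-1, -2], [-1, -3]], and T = P·diag(-3, 1)·P⁻¹.
Then T^7 = P·diag(-2187, 1)·P⁻¹ = [[6561, 2], [-2187, -1]] · [[-1, -2], [-1, -3]] = [[-6563, -13128], [2188, 4377]].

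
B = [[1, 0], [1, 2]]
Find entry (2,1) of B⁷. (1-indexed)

tr B = 3 and det B = 2, so the characteristic polynomial is λ² − (3)λ + (2) with roots 2 and 1.
Eigenvectors give P = [[0, 1], [1, −1]] with P⁻¹ = [[1, 1], [1, 0]], and B = P·diag(2, 1)·P⁻¹.
Then B⁷ = P·diag(128, 1)·P⁻¹ = [[0, 1], [128, −1]] · [[1, 1], [1, 0]] = [[1, 0], [127, 128]].

127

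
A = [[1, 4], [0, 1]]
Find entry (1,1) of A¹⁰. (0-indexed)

A = I + N where N = [[0, 4], [0, 0]] is strictly upper-triangular, so N² = 0.
(I + N)¹⁰ = I + 10·N = [[1, 40], [0, 1]].

1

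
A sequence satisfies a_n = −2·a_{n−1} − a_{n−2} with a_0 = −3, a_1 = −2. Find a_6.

27

With companion matrix M = [[−2, −1], [1, 0]], [a_n, a_{n−1}]ᵀ = M·[a_{n−1}, a_{n−2}]ᵀ, so [a_6, a_5]ᵀ = M^5·[a_1, a_0]ᵀ.
M^5 = [[−6, −5], [5, 4]], giving [a_6, a_5]ᵀ = [[27], [−22]].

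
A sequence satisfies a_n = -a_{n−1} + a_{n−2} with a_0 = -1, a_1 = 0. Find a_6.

-5

With companion matrix M = [[-1, 1], [1, 0]], [a_n, a_{n−1}]ᵀ = M·[a_{n−1}, a_{n−2}]ᵀ, so [a_6, a_5]ᵀ = M⁵·[a_1, a_0]ᵀ.
M⁵ = [[-8, 5], [5, -3]], giving [a_6, a_5]ᵀ = [[-5], [3]].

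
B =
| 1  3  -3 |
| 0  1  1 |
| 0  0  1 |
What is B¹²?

[[1, 36, 162], [0, 1, 12], [0, 0, 1]]

B = I + N where N = [[0, 3, -3], [0, 0, 1], [0, 0, 0]] is strictly upper-triangular, so N³ = 0.
(I + N)¹² = I + 12·N + 66·N² = [[1, 36, 162], [0, 1, 12], [0, 0, 1]].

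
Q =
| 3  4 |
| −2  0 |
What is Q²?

[[1, 12], [−6, −8]]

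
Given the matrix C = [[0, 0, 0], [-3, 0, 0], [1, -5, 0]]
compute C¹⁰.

[[0, 0, 0], [0, 0, 0], [0, 0, 0]]

C is strictly triangular, hence nilpotent: C³ = 0, so C¹⁰ = 0.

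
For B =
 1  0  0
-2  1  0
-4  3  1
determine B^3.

[[1, 0, 0], [-6, 1, 0], [-30, 9, 1]]

B = I + N where N = [[0, 0, 0], [-2, 0, 0], [-4, 3, 0]] is strictly lower-triangular, so N^3 = 0.
(I + N)^3 = I + 3·N + 3·N^2 = [[1, 0, 0], [-6, 1, 0], [-30, 9, 1]].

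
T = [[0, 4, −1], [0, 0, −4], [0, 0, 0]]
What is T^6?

T is strictly triangular, hence nilpotent: T^3 = 0, so T^6 = 0.

[[0, 0, 0], [0, 0, 0], [0, 0, 0]]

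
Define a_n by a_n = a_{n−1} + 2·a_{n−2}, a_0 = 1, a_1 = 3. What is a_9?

With companion matrix B = [[1, 2], [1, 0]], [a_n, a_{n−1}]ᵀ = B·[a_{n−1}, a_{n−2}]ᵀ, so [a_9, a_8]ᵀ = B^8·[a_1, a_0]ᵀ.
B^8 = [[171, 170], [85, 86]], giving [a_9, a_8]ᵀ = [[683], [341]].

683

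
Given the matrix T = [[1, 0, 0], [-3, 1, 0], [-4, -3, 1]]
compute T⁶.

[[1, 0, 0], [-18, 1, 0], [111, -18, 1]]

T = I + N where N = [[0, 0, 0], [-3, 0, 0], [-4, -3, 0]] is strictly lower-triangular, so N³ = 0.
(I + N)⁶ = I + 6·N + 15·N² = [[1, 0, 0], [-18, 1, 0], [111, -18, 1]].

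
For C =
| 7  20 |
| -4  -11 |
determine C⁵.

tr C = -4 and det C = 3, so the characteristic polynomial is λ² − (-4)λ + (3) with roots -1 and -3.
Eigenvectors give P = [[5, 2], [-2, -1]] with P⁻¹ = [[1, 2], [-2, -5]], and C = P·diag(-1, -3)·P⁻¹.
Then C⁵ = P·diag(-1, -243)·P⁻¹ = [[-5, -486], [2, 243]] · [[1, 2], [-2, -5]] = [[967, 2420], [-484, -1211]].

[[967, 2420], [-484, -1211]]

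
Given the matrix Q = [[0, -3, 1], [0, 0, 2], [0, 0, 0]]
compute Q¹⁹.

Q is strictly triangular, hence nilpotent: Q³ = 0, so Q¹⁹ = 0.

[[0, 0, 0], [0, 0, 0], [0, 0, 0]]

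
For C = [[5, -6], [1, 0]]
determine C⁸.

[[19171, -37830], [6305, -12354]]

tr C = 5 and det C = 6, so the characteristic polynomial is λ² − (5)λ + (6) with roots 3 and 2.
Eigenvectors give P = [[-3, -2], [-1, -1]] with P⁻¹ = [[-1, 2], [1, -3]], and C = P·diag(3, 2)·P⁻¹.
Then C⁸ = P·diag(6561, 256)·P⁻¹ = [[-19683, -512], [-6561, -256]] · [[-1, 2], [1, -3]] = [[19171, -37830], [6305, -12354]].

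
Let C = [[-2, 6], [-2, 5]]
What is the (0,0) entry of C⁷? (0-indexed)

-380

tr C = 3 and det C = 2, so the characteristic polynomial is λ² − (3)λ + (2) with roots 2 and 1.
Eigenvectors give P = [[3, 2], [2, 1]] with P⁻¹ = [[-1, 2], [2, -3]], and C = P·diag(2, 1)·P⁻¹.
Then C⁷ = P·diag(128, 1)·P⁻¹ = [[384, 2], [256, 1]] · [[-1, 2], [2, -3]] = [[-380, 762], [-254, 509]].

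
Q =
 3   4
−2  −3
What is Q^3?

Q² = I (check: tr Q = 0 and det Q = −1), so Q^3 = Q since 3 is odd.

[[3, 4], [−2, −3]]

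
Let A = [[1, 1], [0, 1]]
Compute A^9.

[[1, 9], [0, 1]]

A = I + N where N = [[0, 1], [0, 0]] is strictly upper-triangular, so N^2 = 0.
(I + N)^9 = I + 9·N = [[1, 9], [0, 1]].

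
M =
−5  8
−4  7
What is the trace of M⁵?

tr M = 2 and det M = −3, so the characteristic polynomial is λ² − (2)λ + (−3) with roots 3 and −1.
Eigenvectors give P = [[1, 2], [1, 1]] with P⁻¹ = [[−1, 2], [1, −1]], and M = P·diag(3, −1)·P⁻¹.
Then M⁵ = P·diag(243, −1)·P⁻¹ = [[243, −2], [243, −1]] · [[−1, 2], [1, −1]] = [[−245, 488], [−244, 487]].

242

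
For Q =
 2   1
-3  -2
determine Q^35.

[[2, 1], [-3, -2]]

Q² = I (check: tr Q = 0 and det Q = -1), so Q^35 = Q since 35 is odd.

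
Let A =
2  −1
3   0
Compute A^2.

[[1, −2], [6, −3]]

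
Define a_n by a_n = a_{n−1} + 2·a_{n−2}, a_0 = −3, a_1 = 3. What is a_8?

−3

With companion matrix B = [[1, 2], [1, 0]], [a_n, a_{n−1}]ᵀ = B·[a_{n−1}, a_{n−2}]ᵀ, so [a_8, a_7]ᵀ = B⁷·[a_1, a_0]ᵀ.
B⁷ = [[85, 86], [43, 42]], giving [a_8, a_7]ᵀ = [[−3], [3]].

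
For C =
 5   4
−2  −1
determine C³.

tr C = 4 and det C = 3, so the characteristic polynomial is λ² − (4)λ + (3) with roots 1 and 3.
Eigenvectors give P = [[−1, −2], [1, 1]] with P⁻¹ = [[1, 2], [−1, −1]], and C = P·diag(1, 3)·P⁻¹.
Then C³ = P·diag(1, 27)·P⁻¹ = [[−1, −54], [1, 27]] · [[1, 2], [−1, −1]] = [[53, 52], [−26, −25]].

[[53, 52], [−26, −25]]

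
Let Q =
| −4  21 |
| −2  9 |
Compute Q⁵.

tr Q = 5 and det Q = 6, so the characteristic polynomial is λ² − (5)λ + (6) with roots 2 and 3.
Eigenvectors give P = [[7, 3], [2, 1]] with P⁻¹ = [[1, −3], [−2, 7]], and Q = P·diag(2, 3)·P⁻¹.
Then Q⁵ = P·diag(32, 243)·P⁻¹ = [[224, 729], [64, 243]] · [[1, −3], [−2, 7]] = [[−1234, 4431], [−422, 1509]].

[[−1234, 4431], [−422, 1509]]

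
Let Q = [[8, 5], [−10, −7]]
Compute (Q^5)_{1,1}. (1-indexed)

tr Q = 1 and det Q = −6, so the characteristic polynomial is λ² − (1)λ + (−6) with roots 3 and −2.
Eigenvectors give P = [[−1, −1], [1, 2]] with P⁻¹ = [[−2, −1], [1, 1]], and Q = P·diag(3, −2)·P⁻¹.
Then Q^5 = P·diag(243, −32)·P⁻¹ = [[−243, 32], [243, −64]] · [[−2, −1], [1, 1]] = [[518, 275], [−550, −307]].

518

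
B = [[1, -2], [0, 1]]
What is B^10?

B = I + N where N = [[0, -2], [0, 0]] is strictly upper-triangular, so N^2 = 0.
(I + N)^10 = I + 10·N = [[1, -20], [0, 1]].

[[1, -20], [0, 1]]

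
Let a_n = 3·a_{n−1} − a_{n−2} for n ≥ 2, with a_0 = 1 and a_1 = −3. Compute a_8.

With companion matrix T = [[3, −1], [1, 0]], [a_n, a_{n−1}]ᵀ = T·[a_{n−1}, a_{n−2}]ᵀ, so [a_8, a_7]ᵀ = T^7·[a_1, a_0]ᵀ.
T^7 = [[987, −377], [377, −144]], giving [a_8, a_7]ᵀ = [[−3338], [−1275]].

−3338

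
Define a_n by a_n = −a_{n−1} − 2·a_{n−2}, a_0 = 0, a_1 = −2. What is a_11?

With companion matrix Q = [[−1, −2], [1, 0]], [a_n, a_{n−1}]ᵀ = Q·[a_{n−1}, a_{n−2}]ᵀ, so [a_11, a_10]ᵀ = Q¹⁰·[a_1, a_0]ᵀ.
Q¹⁰ = [[23, −22], [11, 34]], giving [a_11, a_10]ᵀ = [[−46], [−22]].

−46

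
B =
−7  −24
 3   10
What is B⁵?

[[−247, −744], [93, 280]]

tr B = 3 and det B = 2, so the characteristic polynomial is λ² − (3)λ + (2) with roots 1 and 2.
Eigenvectors give P = [[3, 8], [−1, −3]] with P⁻¹ = [[3, 8], [−1, −3]], and B = P·diag(1, 2)·P⁻¹.
Then B⁵ = P·diag(1, 32)·P⁻¹ = [[3, 256], [−1, −96]] · [[3, 8], [−1, −3]] = [[−247, −744], [93, 280]].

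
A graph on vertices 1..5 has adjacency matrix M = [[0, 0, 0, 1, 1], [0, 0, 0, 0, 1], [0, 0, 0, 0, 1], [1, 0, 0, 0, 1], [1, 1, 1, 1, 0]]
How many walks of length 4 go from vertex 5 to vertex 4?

The number of length-4 walks from vertex 5 to vertex 4 is entry (5,4) of M⁴, where M is the adjacency matrix.
M² = [[2, 1, 1, 1, 1], [1, 1, 1, 1, 0], [1, 1, 1, 1, 0], [1, 1, 1, 2, 1], [1, 0, 0, 1, 4]]
M³ = [[2, 1, 1, 3, 5], [1, 0, 0, 1, 4], [1, 0, 0, 1, 4], [3, 1, 1, 2, 5], [5, 4, 4, 5, 2]]
M⁴ = [[8, 5, 5, 7, 7], [5, 4, 4, 5, 2], [5, 4, 4, 5, 2], [7, 5, 5, 8, 7], [7, 2, 2, 7, 18]]

7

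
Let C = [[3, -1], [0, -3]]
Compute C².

[[9, 0], [0, 9]]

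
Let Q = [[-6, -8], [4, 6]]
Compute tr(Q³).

tr Q = 0 and det Q = -4, so the characteristic polynomial is λ² − (0)λ + (-4) with roots 2 and -2.
Eigenvectors give P = [[1, -2], [-1, 1]] with P⁻¹ = [[-1, -2], [-1, -1]], and Q = P·diag(2, -2)·P⁻¹.
Then Q³ = P·diag(8, -8)·P⁻¹ = [[8, 16], [-8, -8]] · [[-1, -2], [-1, -1]] = [[-24, -32], [16, 24]].

0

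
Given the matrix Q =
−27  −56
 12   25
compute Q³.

[[−195, −392], [84, 169]]

tr Q = −2 and det Q = −3, so the characteristic polynomial is λ² − (−2)λ + (−3) with roots −3 and 1.
Eigenvectors give P = [[−7, 2], [3, −1]] with P⁻¹ = [[−1, −2], [−3, −7]], and Q = P·diag(−3, 1)·P⁻¹.
Then Q³ = P·diag(−27, 1)·P⁻¹ = [[189, 2], [−81, −1]] · [[−1, −2], [−3, −7]] = [[−195, −392], [84, 169]].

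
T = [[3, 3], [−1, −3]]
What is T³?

T² = [[6, 0], [0, 6]]
T³ = [[18, 18], [−6, −18]]

[[18, 18], [−6, −18]]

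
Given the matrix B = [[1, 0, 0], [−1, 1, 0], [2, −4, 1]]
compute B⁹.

B = I + N where N = [[0, 0, 0], [−1, 0, 0], [2, −4, 0]] is strictly lower-triangular, so N³ = 0.
(I + N)⁹ = I + 9·N + 36·N² = [[1, 0, 0], [−9, 1, 0], [162, −36, 1]].

[[1, 0, 0], [−9, 1, 0], [162, −36, 1]]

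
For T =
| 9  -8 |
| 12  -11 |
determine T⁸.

[[-13119, 13120], [-19680, 19681]]

tr T = -2 and det T = -3, so the characteristic polynomial is λ² − (-2)λ + (-3) with roots -3 and 1.
Eigenvectors give P = [[-2, 1], [-3, 1]] with P⁻¹ = [[1, -1], [3, -2]], and T = P·diag(-3, 1)·P⁻¹.
Then T⁸ = P·diag(6561, 1)·P⁻¹ = [[-13122, 1], [-19683, 1]] · [[1, -1], [3, -2]] = [[-13119, 13120], [-19680, 19681]].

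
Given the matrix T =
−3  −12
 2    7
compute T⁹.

[[−39363, −118092], [19682, 59047]]

tr T = 4 and det T = 3, so the characteristic polynomial is λ² − (4)λ + (3) with roots 3 and 1.
Eigenvectors give P = [[−2, −3], [1, 1]] with P⁻¹ = [[1, 3], [−1, −2]], and T = P·diag(3, 1)·P⁻¹.
Then T⁹ = P·diag(19683, 1)·P⁻¹ = [[−39366, −3], [19683, 1]] · [[1, 3], [−1, −2]] = [[−39363, −118092], [19682, 59047]].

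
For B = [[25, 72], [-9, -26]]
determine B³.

[[73, 216], [-27, -80]]

tr B = -1 and det B = -2, so the characteristic polynomial is λ² − (-1)λ + (-2) with roots 1 and -2.
Eigenvectors give P = [[-3, 8], [1, -3]] with P⁻¹ = [[-3, -8], [-1, -3]], and B = P·diag(1, -2)·P⁻¹.
Then B³ = P·diag(1, -8)·P⁻¹ = [[-3, -64], [1, 24]] · [[-3, -8], [-1, -3]] = [[73, 216], [-27, -80]].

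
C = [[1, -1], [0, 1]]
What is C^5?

C = I + N where N = [[0, -1], [0, 0]] is strictly upper-triangular, so N^2 = 0.
(I + N)^5 = I + 5·N = [[1, -5], [0, 1]].

[[1, -5], [0, 1]]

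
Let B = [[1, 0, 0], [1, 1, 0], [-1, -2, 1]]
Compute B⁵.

B = I + N where N = [[0, 0, 0], [1, 0, 0], [-1, -2, 0]] is strictly lower-triangular, so N³ = 0.
(I + N)⁵ = I + 5·N + 10·N² = [[1, 0, 0], [5, 1, 0], [-25, -10, 1]].

[[1, 0, 0], [5, 1, 0], [-25, -10, 1]]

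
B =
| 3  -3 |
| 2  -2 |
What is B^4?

B² = B (a projection; rank 1, trace 1), so B^4 = B.

[[3, -3], [2, -2]]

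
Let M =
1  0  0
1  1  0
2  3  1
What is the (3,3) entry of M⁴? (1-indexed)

1

M = I + N where N = [[0, 0, 0], [1, 0, 0], [2, 3, 0]] is strictly lower-triangular, so N³ = 0.
(I + N)⁴ = I + 4·N + 6·N² = [[1, 0, 0], [4, 1, 0], [26, 12, 1]].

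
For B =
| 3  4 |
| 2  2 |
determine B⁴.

B² = [[17, 20], [10, 12]]
B³ = [[91, 108], [54, 64]]
B⁴ = [[489, 580], [290, 344]]

[[489, 580], [290, 344]]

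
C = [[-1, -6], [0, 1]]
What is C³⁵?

C² = I (check: tr C = 0 and det C = -1), so C³⁵ = C since 35 is odd.

[[-1, -6], [0, 1]]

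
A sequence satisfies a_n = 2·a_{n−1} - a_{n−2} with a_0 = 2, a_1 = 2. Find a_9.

With companion matrix T = [[2, -1], [1, 0]], [a_n, a_{n−1}]ᵀ = T·[a_{n−1}, a_{n−2}]ᵀ, so [a_9, a_8]ᵀ = T⁸·[a_1, a_0]ᵀ.
T⁸ = [[9, -8], [8, -7]], giving [a_9, a_8]ᵀ = [[2], [2]].

2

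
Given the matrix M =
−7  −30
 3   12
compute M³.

tr M = 5 and det M = 6, so the characteristic polynomial is λ² − (5)λ + (6) with roots 2 and 3.
Eigenvectors give P = [[−10, 3], [3, −1]] with P⁻¹ = [[−1, −3], [−3, −10]], and M = P·diag(2, 3)·P⁻¹.
Then M³ = P·diag(8, 27)·P⁻¹ = [[−80, 81], [24, −27]] · [[−1, −3], [−3, −10]] = [[−163, −570], [57, 198]].

[[−163, −570], [57, 198]]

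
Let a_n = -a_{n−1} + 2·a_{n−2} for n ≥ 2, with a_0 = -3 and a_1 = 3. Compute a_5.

With companion matrix C = [[-1, 2], [1, 0]], [a_n, a_{n−1}]ᵀ = C·[a_{n−1}, a_{n−2}]ᵀ, so [a_5, a_4]ᵀ = C⁴·[a_1, a_0]ᵀ.
C⁴ = [[11, -10], [-5, 6]], giving [a_5, a_4]ᵀ = [[63], [-33]].

63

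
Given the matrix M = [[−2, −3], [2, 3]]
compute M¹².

[[−2, −3], [2, 3]]

M² = M (a projection; rank 1, trace 1), so M¹² = M.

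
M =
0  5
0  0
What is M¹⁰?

M is strictly triangular, hence nilpotent: M² = 0, so M¹⁰ = 0.

[[0, 0], [0, 0]]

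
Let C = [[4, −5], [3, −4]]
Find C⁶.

C² = I (check: tr C = 0 and det C = −1), so C⁶ = I since 6 is even.

[[1, 0], [0, 1]]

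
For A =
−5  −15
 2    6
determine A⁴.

A² = A (a projection; rank 1, trace 1), so A⁴ = A.

[[−5, −15], [2, 6]]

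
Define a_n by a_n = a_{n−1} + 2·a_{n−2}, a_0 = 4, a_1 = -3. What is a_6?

With companion matrix M = [[1, 2], [1, 0]], [a_n, a_{n−1}]ᵀ = M·[a_{n−1}, a_{n−2}]ᵀ, so [a_6, a_5]ᵀ = M⁵·[a_1, a_0]ᵀ.
M⁵ = [[21, 22], [11, 10]], giving [a_6, a_5]ᵀ = [[25], [7]].

25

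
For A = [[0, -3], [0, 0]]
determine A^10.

[[0, 0], [0, 0]]

A is strictly triangular, hence nilpotent: A^2 = 0, so A^10 = 0.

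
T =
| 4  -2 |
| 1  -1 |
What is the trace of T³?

45

T² = [[14, -6], [3, -1]]
T³ = [[50, -22], [11, -5]]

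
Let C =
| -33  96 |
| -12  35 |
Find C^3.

[[-225, 672], [-84, 251]]

tr C = 2 and det C = -3, so the characteristic polynomial is λ² − (2)λ + (-3) with roots -1 and 3.
Eigenvectors give P = [[3, -8], [1, -3]] with P⁻¹ = [[3, -8], [1, -3]], and C = P·diag(-1, 3)·P⁻¹.
Then C^3 = P·diag(-1, 27)·P⁻¹ = [[-3, -216], [-1, -81]] · [[3, -8], [1, -3]] = [[-225, 672], [-84, 251]].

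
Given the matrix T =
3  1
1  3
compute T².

[[10, 6], [6, 10]]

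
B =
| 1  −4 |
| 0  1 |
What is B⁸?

B = I + N where N = [[0, −4], [0, 0]] is strictly upper-triangular, so N² = 0.
(I + N)⁸ = I + 8·N = [[1, −32], [0, 1]].

[[1, −32], [0, 1]]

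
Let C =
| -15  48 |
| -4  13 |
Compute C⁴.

[[321, -960], [80, -239]]

tr C = -2 and det C = -3, so the characteristic polynomial is λ² − (-2)λ + (-3) with roots 1 and -3.
Eigenvectors give P = [[-3, 4], [-1, 1]] with P⁻¹ = [[1, -4], [1, -3]], and C = P·diag(1, -3)·P⁻¹.
Then C⁴ = P·diag(1, 81)·P⁻¹ = [[-3, 324], [-1, 81]] · [[1, -4], [1, -3]] = [[321, -960], [80, -239]].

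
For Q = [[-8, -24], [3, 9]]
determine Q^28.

Q² = Q (a projection; rank 1, trace 1), so Q^28 = Q.

[[-8, -24], [3, 9]]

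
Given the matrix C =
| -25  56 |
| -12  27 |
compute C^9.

tr C = 2 and det C = -3, so the characteristic polynomial is λ² − (2)λ + (-3) with roots 3 and -1.
Eigenvectors give P = [[2, 7], [1, 3]] with P⁻¹ = [[-3, 7], [1, -2]], and C = P·diag(3, -1)·P⁻¹.
Then C^9 = P·diag(19683, -1)·P⁻¹ = [[39366, -7], [19683, -3]] · [[-3, 7], [1, -2]] = [[-118105, 275576], [-59052, 137787]].

[[-118105, 275576], [-59052, 137787]]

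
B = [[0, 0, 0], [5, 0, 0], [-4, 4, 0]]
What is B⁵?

B is strictly triangular, hence nilpotent: B³ = 0, so B⁵ = 0.

[[0, 0, 0], [0, 0, 0], [0, 0, 0]]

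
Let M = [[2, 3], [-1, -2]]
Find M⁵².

[[1, 0], [0, 1]]

M² = I (check: tr M = 0 and det M = -1), so M⁵² = I since 52 is even.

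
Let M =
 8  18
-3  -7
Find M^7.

[[386, 774], [-129, -259]]

tr M = 1 and det M = -2, so the characteristic polynomial is λ² − (1)λ + (-2) with roots -1 and 2.
Eigenvectors give P = [[-2, 3], [1, -1]] with P⁻¹ = [[1, 3], [1, 2]], and M = P·diag(-1, 2)·P⁻¹.
Then M^7 = P·diag(-1, 128)·P⁻¹ = [[2, 384], [-1, -128]] · [[1, 3], [1, 2]] = [[386, 774], [-129, -259]].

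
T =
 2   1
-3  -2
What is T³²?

T² = I (check: tr T = 0 and det T = -1), so T³² = I since 32 is even.

[[1, 0], [0, 1]]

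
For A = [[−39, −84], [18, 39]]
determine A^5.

tr A = 0 and det A = −9, so the characteristic polynomial is λ² − (0)λ + (−9) with roots 3 and −3.
Eigenvectors give P = [[2, −7], [−1, 3]] with P⁻¹ = [[−3, −7], [−1, −2]], and A = P·diag(3, −3)·P⁻¹.
Then A^5 = P·diag(243, −243)·P⁻¹ = [[486, 1701], [−243, −729]] · [[−3, −7], [−1, −2]] = [[−3159, −6804], [1458, 3159]].

[[−3159, −6804], [1458, 3159]]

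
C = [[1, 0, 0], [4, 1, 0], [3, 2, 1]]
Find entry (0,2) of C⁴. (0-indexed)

0

C = I + N where N = [[0, 0, 0], [4, 0, 0], [3, 2, 0]] is strictly lower-triangular, so N³ = 0.
(I + N)⁴ = I + 4·N + 6·N² = [[1, 0, 0], [16, 1, 0], [60, 8, 1]].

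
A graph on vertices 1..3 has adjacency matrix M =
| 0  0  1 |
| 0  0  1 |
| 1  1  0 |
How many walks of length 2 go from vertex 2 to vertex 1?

The number of length-2 walks from vertex 2 to vertex 1 is entry (2,1) of M², where M is the adjacency matrix.
M² = [[1, 1, 0], [1, 1, 0], [0, 0, 2]]

1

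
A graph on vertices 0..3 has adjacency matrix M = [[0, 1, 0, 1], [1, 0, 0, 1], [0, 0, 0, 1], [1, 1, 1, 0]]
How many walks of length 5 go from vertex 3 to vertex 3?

The number of length-5 walks from vertex 3 to vertex 3 is entry (3,3) of M^5, where M is the adjacency matrix.
M^2 = [[2, 1, 1, 1], [1, 2, 1, 1], [1, 1, 1, 0], [1, 1, 0, 3]]
M^3 = [[2, 3, 1, 4], [3, 2, 1, 4], [1, 1, 0, 3], [4, 4, 3, 2]]
M^4 = [[7, 6, 4, 6], [6, 7, 4, 6], [4, 4, 3, 2], [6, 6, 2, 11]]
M^5 = [[12, 13, 6, 17], [13, 12, 6, 17], [6, 6, 2, 11], [17, 17, 11, 14]]

14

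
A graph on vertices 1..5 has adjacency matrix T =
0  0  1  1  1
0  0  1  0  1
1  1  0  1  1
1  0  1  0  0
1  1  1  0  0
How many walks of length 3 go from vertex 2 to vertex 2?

2

The number of length-3 walks from vertex 2 to vertex 2 is entry (2,2) of T³, where T is the adjacency matrix.
T² = [[3, 2, 2, 1, 1], [2, 2, 1, 1, 1], [2, 1, 4, 1, 2], [1, 1, 1, 2, 2], [1, 1, 2, 2, 3]]
T³ = [[4, 3, 7, 5, 7], [3, 2, 6, 3, 5], [7, 6, 6, 6, 7], [5, 3, 6, 2, 3], [7, 5, 7, 3, 4]]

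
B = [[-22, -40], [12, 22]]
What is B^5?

tr B = 0 and det B = -4, so the characteristic polynomial is λ² − (0)λ + (-4) with roots 2 and -2.
Eigenvectors give P = [[-5, -2], [3, 1]] with P⁻¹ = [[1, 2], [-3, -5]], and B = P·diag(2, -2)·P⁻¹.
Then B^5 = P·diag(32, -32)·P⁻¹ = [[-160, 64], [96, -32]] · [[1, 2], [-3, -5]] = [[-352, -640], [192, 352]].

[[-352, -640], [192, 352]]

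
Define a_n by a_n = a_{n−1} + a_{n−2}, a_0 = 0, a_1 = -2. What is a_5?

-10

With companion matrix M = [[1, 1], [1, 0]], [a_n, a_{n−1}]ᵀ = M·[a_{n−1}, a_{n−2}]ᵀ, so [a_5, a_4]ᵀ = M⁴·[a_1, a_0]ᵀ.
M⁴ = [[5, 3], [3, 2]], giving [a_5, a_4]ᵀ = [[-10], [-6]].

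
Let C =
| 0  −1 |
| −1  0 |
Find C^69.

[[0, −1], [−1, 0]]

C² = I (check: tr C = 0 and det C = −1), so C^69 = C since 69 is odd.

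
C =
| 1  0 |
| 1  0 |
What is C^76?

C² = C (a projection; rank 1, trace 1), so C^76 = C.

[[1, 0], [1, 0]]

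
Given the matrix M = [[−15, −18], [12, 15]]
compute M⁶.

[[729, 0], [0, 729]]

tr M = 0 and det M = −9, so the characteristic polynomial is λ² − (0)λ + (−9) with roots 3 and −3.
Eigenvectors give P = [[1, −3], [−1, 2]] with P⁻¹ = [[−2, −3], [−1, −1]], and M = P·diag(3, −3)·P⁻¹.
Then M⁶ = P·diag(729, 729)·P⁻¹ = [[729, −2187], [−729, 1458]] · [[−2, −3], [−1, −1]] = [[729, 0], [0, 729]].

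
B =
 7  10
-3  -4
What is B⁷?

tr B = 3 and det B = 2, so the characteristic polynomial is λ² − (3)λ + (2) with roots 2 and 1.
Eigenvectors give P = [[-2, -5], [1, 3]] with P⁻¹ = [[-3, -5], [1, 2]], and B = P·diag(2, 1)·P⁻¹.
Then B⁷ = P·diag(128, 1)·P⁻¹ = [[-256, -5], [128, 3]] · [[-3, -5], [1, 2]] = [[763, 1270], [-381, -634]].

[[763, 1270], [-381, -634]]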